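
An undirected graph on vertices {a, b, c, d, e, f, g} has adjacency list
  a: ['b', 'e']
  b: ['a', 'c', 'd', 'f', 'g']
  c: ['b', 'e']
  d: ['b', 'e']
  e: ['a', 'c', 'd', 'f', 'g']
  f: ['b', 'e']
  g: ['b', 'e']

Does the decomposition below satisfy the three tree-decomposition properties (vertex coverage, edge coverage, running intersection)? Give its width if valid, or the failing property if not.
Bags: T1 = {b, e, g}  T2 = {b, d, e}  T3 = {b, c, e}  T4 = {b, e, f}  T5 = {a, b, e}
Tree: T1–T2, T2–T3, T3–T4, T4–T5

Yes; width 2.

Every vertex of G appears in some bag (union = {a, b, c, d, e, f, g}); every edge is covered by a bag; and for each vertex v the set of bags containing v is connected in the bag tree. The decomposition is therefore valid. The largest bag has 3 vertices, so the width is 2.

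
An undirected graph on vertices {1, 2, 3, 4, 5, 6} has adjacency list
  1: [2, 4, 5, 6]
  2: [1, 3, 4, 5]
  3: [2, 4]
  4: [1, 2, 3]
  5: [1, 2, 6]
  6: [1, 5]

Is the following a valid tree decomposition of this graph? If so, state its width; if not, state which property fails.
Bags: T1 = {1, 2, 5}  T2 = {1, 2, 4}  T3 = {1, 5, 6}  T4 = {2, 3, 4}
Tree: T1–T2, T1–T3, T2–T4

Checking the three conditions: (i) the bags cover all of {1, 2, 3, 4, 5, 6}; (ii) for each edge, some bag contains both endpoints; (iii) the bags containing any fixed vertex form a subtree. All hold, so the decomposition is valid with width 3 − 1 = 2.

Yes; width 2.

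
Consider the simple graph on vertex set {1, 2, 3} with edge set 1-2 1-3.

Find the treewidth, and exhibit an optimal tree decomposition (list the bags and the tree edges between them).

The largest bag has 2 vertices, giving width 1; this decomposition certifies tw(G) ≤ 1. Since G has at least one edge (e.g. 1–2), it is not an edgeless graph, so tw(G) ≥ 1. Combining the bounds, tw(G) = 1.

Treewidth 1.
One optimal decomposition is:
Bags: B1 = {1, 2}  B2 = {1, 3}
Tree: B1–B2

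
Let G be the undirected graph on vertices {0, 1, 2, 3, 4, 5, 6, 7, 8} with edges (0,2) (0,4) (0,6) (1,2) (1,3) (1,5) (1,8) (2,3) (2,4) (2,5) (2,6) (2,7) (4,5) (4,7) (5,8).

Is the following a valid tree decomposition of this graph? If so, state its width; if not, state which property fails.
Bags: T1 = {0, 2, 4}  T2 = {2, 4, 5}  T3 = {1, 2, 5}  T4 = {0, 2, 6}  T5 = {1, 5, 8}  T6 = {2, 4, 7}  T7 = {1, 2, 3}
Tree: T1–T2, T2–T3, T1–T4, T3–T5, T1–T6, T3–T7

Checking the three conditions: (i) the bags cover all of {0, 1, 2, 3, 4, 5, 6, 7, 8}; (ii) for each edge, some bag contains both endpoints; (iii) the bags containing any fixed vertex form a subtree. All hold, so the decomposition is valid with width 3 − 1 = 2.

Yes; width 2.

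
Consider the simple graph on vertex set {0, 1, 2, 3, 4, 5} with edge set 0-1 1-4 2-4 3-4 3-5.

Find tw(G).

1

A width-1 tree decomposition is:
Bags: B1 = {1, 4}  B2 = {2, 4}  B3 = {3, 4}  B4 = {3, 5}  B5 = {0, 1}
Tree: B1–B2, B2–B3, B3–B4, B1–B5
Every bag has size at most 2, so the width is 2 − 1 = 1 and tw(G) ≤ 1. Since G has at least one edge (e.g. 4–1), it is not an edgeless graph, so tw(G) ≥ 1. Hence tw(G) = 1 exactly.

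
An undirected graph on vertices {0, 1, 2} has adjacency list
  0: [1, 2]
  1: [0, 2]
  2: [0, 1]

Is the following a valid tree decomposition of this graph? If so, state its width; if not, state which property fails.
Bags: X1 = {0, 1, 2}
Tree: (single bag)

Yes; width 2.

Every vertex of G appears in some bag (union = {0, 1, 2}); every edge is covered by a bag; and for each vertex v the set of bags containing v is connected in the bag tree. The decomposition is therefore valid. The largest bag has 3 vertices, so the width is 2.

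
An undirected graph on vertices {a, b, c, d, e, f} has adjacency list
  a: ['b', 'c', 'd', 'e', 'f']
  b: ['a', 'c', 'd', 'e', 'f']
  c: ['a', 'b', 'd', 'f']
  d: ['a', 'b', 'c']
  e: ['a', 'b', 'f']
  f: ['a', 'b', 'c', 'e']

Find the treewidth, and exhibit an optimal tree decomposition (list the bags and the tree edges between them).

Every bag has size at most 4, so the width is 4 − 1 = 3 and tw(G) ≤ 3. On the other hand G contains the 4-clique {a, b, e, f}. A clique must lie in a single bag of any decomposition, so no decomposition can have width below 3. Combining the bounds, tw(G) = 3.

Treewidth 3.
Bags: B1 = {a, b, c, f}  B2 = {a, b, c, d}  B3 = {a, b, e, f}
Tree: B1–B2, B1–B3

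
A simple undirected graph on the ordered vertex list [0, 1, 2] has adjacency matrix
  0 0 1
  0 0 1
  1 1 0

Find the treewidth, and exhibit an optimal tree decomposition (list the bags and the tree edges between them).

Every bag has size at most 2, so the width is 2 − 1 = 1 and tw(G) ≤ 1. Since G has at least one edge (e.g. 2–0), it is not an edgeless graph, so tw(G) ≥ 1. Combining the bounds, tw(G) = 1.

Treewidth 1.
One such decomposition:
Bags: B1 = {0, 2}  B2 = {1, 2}
Tree: B1–B2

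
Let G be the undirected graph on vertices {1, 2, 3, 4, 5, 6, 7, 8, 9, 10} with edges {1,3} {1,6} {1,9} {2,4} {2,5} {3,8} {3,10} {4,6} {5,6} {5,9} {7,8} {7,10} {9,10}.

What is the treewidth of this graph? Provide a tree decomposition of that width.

Every bag has size at most 3, so the width is 3 − 1 = 2 and tw(G) ≤ 2. The edges 7–8–3–10–7 form a cycle, so G is not a tree and its treewidth is at least 2. Therefore the treewidth is 2.

Treewidth 2.
One optimal decomposition is:
Bags: B1 = {7, 8, 10}  B2 = {3, 8, 10}  B3 = {3, 9, 10}  B4 = {1, 3, 9}  B5 = {1, 5, 9}  B6 = {1, 5, 6}  B7 = {2, 5, 6}  B8 = {2, 4, 6}
Tree: B1–B2, B2–B3, B3–B4, B4–B5, B5–B6, B6–B7, B7–B8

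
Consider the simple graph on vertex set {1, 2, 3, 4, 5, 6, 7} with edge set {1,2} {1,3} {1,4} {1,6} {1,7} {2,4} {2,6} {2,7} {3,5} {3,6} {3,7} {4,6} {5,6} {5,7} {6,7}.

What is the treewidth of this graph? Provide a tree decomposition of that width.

Treewidth 3.
Bags: B1 = {1, 3, 6, 7}  B2 = {1, 2, 6, 7}  B3 = {1, 2, 4, 6}  B4 = {3, 5, 6, 7}
Tree: B1–B2, B2–B3, B1–B4

The largest bag has 4 vertices, giving width 3; this decomposition certifies tw(G) ≤ 3. On the other hand G contains the 4-clique {1, 2, 4, 6}. A clique must lie in a single bag of any decomposition, so no decomposition can have width below 3. Hence tw(G) = 3 exactly.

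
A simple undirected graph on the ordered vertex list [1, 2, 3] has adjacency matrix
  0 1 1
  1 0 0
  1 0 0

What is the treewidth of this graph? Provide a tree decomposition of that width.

Treewidth 1.
Bags: B1 = {1, 3}  B2 = {1, 2}
Tree: B1–B2

Each bag holds 2 vertices, so the decomposition has width 1, which upper-bounds the treewidth. Since G has at least one edge (e.g. 3–1), it is not an edgeless graph, so tw(G) ≥ 1. The upper and lower bounds meet at 1, so that is the treewidth.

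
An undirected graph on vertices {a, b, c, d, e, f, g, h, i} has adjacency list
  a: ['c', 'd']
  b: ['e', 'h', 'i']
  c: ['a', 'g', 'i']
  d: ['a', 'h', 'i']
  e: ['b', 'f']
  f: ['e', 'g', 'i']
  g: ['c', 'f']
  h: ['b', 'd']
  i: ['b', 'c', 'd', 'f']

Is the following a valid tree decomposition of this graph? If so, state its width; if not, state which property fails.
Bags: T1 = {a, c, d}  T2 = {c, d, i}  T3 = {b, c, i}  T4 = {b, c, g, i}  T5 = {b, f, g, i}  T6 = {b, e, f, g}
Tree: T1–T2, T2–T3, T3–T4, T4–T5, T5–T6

A tree decomposition must satisfy three properties: every vertex lies in some bag; for every edge, both endpoints lie together in some bag; and for every vertex, the bags containing it form a connected subtree. Here vertex h appears in no bag, so the decomposition is invalid.

No — vertex h appears in no bag.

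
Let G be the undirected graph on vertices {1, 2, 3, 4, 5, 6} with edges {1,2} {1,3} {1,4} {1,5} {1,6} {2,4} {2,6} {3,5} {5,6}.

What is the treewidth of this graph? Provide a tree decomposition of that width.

Treewidth 2.
One optimal decomposition is:
Bags: B1 = {1, 2, 6}  B2 = {1, 5, 6}  B3 = {1, 3, 5}  B4 = {1, 2, 4}
Tree: B1–B2, B2–B3, B1–B4

The largest bag has 3 vertices, giving width 2; this decomposition certifies tw(G) ≤ 2. On the other hand G contains the 3-clique {1, 2, 4}. A clique must lie in a single bag of any decomposition, so no decomposition can have width below 2. The upper and lower bounds meet at 2, so that is the treewidth.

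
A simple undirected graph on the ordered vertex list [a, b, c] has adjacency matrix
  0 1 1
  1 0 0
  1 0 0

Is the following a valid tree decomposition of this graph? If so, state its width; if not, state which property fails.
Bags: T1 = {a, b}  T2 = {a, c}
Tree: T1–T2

Yes; width 1.

Vertex coverage: the bags together contain {a, b, c}, the full vertex set. Edge coverage: each edge of G has both endpoints in at least one bag. Running intersection: for every vertex, the bags containing it form a connected subtree. All three properties hold, so this is a valid tree decomposition of width max|bag| − 1 = 1, and hence tw(G) ≤ 1.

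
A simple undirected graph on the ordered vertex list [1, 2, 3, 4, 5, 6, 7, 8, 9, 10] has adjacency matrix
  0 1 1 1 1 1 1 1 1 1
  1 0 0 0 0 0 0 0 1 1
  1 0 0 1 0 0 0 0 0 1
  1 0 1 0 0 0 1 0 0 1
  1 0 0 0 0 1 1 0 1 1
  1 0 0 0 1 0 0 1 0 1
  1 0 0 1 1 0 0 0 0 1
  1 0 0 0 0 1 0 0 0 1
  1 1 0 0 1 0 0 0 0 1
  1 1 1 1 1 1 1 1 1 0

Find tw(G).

A width-3 tree decomposition is:
Bags: B1 = {1, 2, 9, 10}  B2 = {1, 5, 9, 10}  B3 = {1, 5, 7, 10}  B4 = {1, 4, 7, 10}  B5 = {1, 5, 6, 10}  B6 = {1, 6, 8, 10}  B7 = {1, 3, 4, 10}
Tree: B1–B2, B2–B3, B3–B4, B2–B5, B5–B6, B4–B7
The largest bag has 4 vertices, giving width 3; this decomposition certifies tw(G) ≤ 3. On the other hand G contains the 4-clique {1, 2, 9, 10}. A clique must lie in a single bag of any decomposition, so no decomposition can have width below 3. Combining the bounds, tw(G) = 3.

3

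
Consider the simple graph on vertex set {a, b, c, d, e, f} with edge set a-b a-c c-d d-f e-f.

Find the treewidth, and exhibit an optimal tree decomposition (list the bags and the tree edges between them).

Each bag holds 2 vertices, so the decomposition has width 1, which upper-bounds the treewidth. Any graph with an edge has treewidth ≥ 1, and G has the edge d–f. Hence tw(G) = 1 exactly.

Treewidth 1.
One such decomposition:
Bags: B1 = {d, f}  B2 = {c, d}  B3 = {e, f}  B4 = {a, c}  B5 = {a, b}
Tree: B1–B2, B1–B3, B2–B4, B4–B5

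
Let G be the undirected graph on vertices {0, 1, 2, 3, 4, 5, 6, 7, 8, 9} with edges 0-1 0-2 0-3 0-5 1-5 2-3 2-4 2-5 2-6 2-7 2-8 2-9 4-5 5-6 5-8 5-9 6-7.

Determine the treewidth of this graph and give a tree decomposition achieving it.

Treewidth 2.
One such decomposition:
Bags: B1 = {2, 4, 5}  B2 = {2, 5, 9}  B3 = {2, 5, 6}  B4 = {0, 2, 5}  B5 = {2, 5, 8}  B6 = {0, 1, 5}  B7 = {2, 6, 7}  B8 = {0, 2, 3}
Tree: B1–B2, B1–B3, B2–B4, B3–B5, B4–B6, B3–B7, B4–B8

Each bag holds 3 vertices, so the decomposition has width 2, which upper-bounds the treewidth. On the other hand G contains the 3-clique {0, 1, 5}. A clique must lie in a single bag of any decomposition, so no decomposition can have width below 2. Combining the bounds, tw(G) = 2.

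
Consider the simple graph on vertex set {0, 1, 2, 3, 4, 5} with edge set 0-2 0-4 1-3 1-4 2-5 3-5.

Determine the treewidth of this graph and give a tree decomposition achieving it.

Every bag has size at most 3, so the width is 3 − 1 = 2 and tw(G) ≤ 2. Since 0–2–5–3–1–4–0 is a cycle in G, G is not acyclic. Forests are exactly the graphs of treewidth ≤ 1, so tw(G) ≥ 2. Therefore the treewidth is 2.

Treewidth 2.
Bags: B1 = {0, 2, 5}  B2 = {0, 3, 5}  B3 = {0, 1, 3}  B4 = {0, 1, 4}
Tree: B1–B2, B2–B3, B3–B4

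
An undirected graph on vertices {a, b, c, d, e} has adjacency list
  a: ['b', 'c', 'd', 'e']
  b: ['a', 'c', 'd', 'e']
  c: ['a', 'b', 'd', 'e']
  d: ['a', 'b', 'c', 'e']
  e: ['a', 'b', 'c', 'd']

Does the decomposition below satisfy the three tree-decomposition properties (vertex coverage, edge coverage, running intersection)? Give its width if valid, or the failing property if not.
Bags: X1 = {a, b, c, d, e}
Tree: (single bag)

Yes; width 4.

Every vertex of G appears in some bag (union = {a, b, c, d, e}); every edge is covered by a bag; and for each vertex v the set of bags containing v is connected in the bag tree. The decomposition is therefore valid. The largest bag has 5 vertices, so the width is 4.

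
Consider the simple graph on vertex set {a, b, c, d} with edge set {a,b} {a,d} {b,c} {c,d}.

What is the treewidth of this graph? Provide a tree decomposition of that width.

Treewidth 2.
One optimal decomposition is:
Bags: B1 = {a, c, d}  B2 = {a, b, c}
Tree: B1–B2

The largest bag has 3 vertices, giving width 2; this decomposition certifies tw(G) ≤ 2. Since a–d–c–b–a is a cycle in G, G is not acyclic. Forests are exactly the graphs of treewidth ≤ 1, so tw(G) ≥ 2. Hence tw(G) = 2 exactly.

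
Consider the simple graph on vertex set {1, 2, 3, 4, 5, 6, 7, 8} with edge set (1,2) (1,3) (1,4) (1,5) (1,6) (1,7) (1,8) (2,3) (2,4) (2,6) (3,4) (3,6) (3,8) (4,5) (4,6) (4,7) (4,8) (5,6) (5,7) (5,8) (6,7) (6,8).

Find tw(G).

4

A width-4 tree decomposition is:
Bags: B1 = {1, 4, 5, 6, 8}  B2 = {1, 3, 4, 6, 8}  B3 = {1, 4, 5, 6, 7}  B4 = {1, 2, 3, 4, 6}
Tree: B1–B2, B1–B3, B2–B4
Every bag has size at most 5, so the width is 5 − 1 = 4 and tw(G) ≤ 4. For the lower bound, the 5 vertices {1, 3, 4, 6, 8} are pairwise adjacent, and any tree decomposition puts a clique entirely inside one bag — forcing width ≥ 4. Therefore the treewidth is 4.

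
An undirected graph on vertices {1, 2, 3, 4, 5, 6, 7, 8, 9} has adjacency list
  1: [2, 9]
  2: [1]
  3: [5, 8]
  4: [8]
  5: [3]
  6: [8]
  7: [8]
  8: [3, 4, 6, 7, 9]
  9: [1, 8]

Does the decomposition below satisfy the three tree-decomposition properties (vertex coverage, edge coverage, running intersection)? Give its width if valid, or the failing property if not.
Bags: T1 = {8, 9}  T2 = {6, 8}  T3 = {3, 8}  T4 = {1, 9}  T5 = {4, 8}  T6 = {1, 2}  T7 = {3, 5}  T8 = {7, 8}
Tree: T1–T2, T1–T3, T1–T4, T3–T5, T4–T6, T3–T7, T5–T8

Yes; width 1.

Checking the three conditions: (i) the bags cover all of {1, 2, 3, 4, 5, 6, 7, 8, 9}; (ii) for each edge, some bag contains both endpoints; (iii) the bags containing any fixed vertex form a subtree. All hold, so the decomposition is valid with width 2 − 1 = 1.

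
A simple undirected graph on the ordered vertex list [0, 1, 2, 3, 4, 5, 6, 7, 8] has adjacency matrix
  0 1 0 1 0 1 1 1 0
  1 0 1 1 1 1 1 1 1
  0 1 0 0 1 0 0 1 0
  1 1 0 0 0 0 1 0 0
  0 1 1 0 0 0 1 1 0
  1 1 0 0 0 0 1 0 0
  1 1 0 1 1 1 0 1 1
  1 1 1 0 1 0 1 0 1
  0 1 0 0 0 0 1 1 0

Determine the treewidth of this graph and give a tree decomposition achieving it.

Each bag holds 4 vertices, so the decomposition has width 3, which upper-bounds the treewidth. Conversely, {1, 2, 4, 7} is a clique of size 4, and the vertices of any clique must share a bag in every tree decomposition; so some bag has ≥ 4 vertices and tw(G) ≥ 3. Therefore the treewidth is 3.

Treewidth 3.
One such decomposition:
Bags: B1 = {0, 1, 3, 6}  B2 = {0, 1, 6, 7}  B3 = {1, 6, 7, 8}  B4 = {1, 4, 6, 7}  B5 = {0, 1, 5, 6}  B6 = {1, 2, 4, 7}
Tree: B1–B2, B2–B3, B3–B4, B2–B5, B4–B6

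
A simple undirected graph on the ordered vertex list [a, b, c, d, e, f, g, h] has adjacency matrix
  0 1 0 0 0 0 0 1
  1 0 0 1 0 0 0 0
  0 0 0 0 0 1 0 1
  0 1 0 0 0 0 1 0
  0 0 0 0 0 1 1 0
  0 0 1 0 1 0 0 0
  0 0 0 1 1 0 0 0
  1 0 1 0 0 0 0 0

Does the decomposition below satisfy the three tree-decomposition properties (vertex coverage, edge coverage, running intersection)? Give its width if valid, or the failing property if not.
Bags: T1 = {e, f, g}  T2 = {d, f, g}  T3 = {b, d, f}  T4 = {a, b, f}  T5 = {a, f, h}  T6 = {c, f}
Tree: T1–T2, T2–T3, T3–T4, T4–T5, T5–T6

A tree decomposition must satisfy three properties: every vertex lies in some bag; for every edge, both endpoints lie together in some bag; and for every vertex, the bags containing it form a connected subtree. Here edge (h,c) lies in no bag, so the decomposition is invalid.

No — edge (h,c) lies in no bag.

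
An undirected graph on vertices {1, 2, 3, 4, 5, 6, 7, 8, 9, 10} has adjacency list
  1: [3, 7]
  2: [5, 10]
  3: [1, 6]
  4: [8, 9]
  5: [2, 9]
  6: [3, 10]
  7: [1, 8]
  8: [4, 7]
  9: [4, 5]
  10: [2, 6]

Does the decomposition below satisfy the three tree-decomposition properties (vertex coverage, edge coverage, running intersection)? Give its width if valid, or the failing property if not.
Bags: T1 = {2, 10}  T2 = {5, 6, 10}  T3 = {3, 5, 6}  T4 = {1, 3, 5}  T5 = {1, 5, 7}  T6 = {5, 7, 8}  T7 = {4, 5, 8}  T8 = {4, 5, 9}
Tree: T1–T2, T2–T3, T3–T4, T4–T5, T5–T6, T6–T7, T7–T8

No — edge (5,2) lies in no bag.

A tree decomposition must satisfy three properties: every vertex lies in some bag; for every edge, both endpoints lie together in some bag; and for every vertex, the bags containing it form a connected subtree. Here edge (5,2) lies in no bag, so the decomposition is invalid.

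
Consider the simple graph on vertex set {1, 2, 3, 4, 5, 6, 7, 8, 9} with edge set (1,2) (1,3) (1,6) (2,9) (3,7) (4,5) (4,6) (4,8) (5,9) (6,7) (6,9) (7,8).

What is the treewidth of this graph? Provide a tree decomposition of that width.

Treewidth 3.
One such decomposition:
Bags: B1 = {3, 4, 7, 8}  B2 = {3, 4, 6, 7}  B3 = {1, 3, 4, 6}  B4 = {1, 4, 5, 6}  B5 = {1, 5, 6, 9}  B6 = {1, 2, 5, 9}
Tree: B1–B2, B2–B3, B3–B4, B4–B5, B5–B6

Each bag holds 4 vertices, so the decomposition has width 3, which upper-bounds the treewidth. For the lower bound: the 4 vertex sets {3,7,8}, {4}, {6}, {1,2,5,9} are disjoint, each induces a connected subgraph, and every pair is joined by at least one edge of G. Contracting each set to a single vertex therefore yields K_{4} as a minor, and since treewidth is minor-monotone, tw(G) ≥ tw(K_{4}) = 3. Therefore the treewidth is 3.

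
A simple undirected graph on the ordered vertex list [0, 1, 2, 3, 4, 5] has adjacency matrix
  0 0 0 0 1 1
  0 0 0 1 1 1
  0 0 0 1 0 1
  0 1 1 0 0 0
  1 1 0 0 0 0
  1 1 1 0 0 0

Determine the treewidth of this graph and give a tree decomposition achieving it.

Each bag holds 3 vertices, so the decomposition has width 2, which upper-bounds the treewidth. Since 4–0–5–1–4 is a cycle in G, G is not acyclic. Forests are exactly the graphs of treewidth ≤ 1, so tw(G) ≥ 2. Combining the bounds, tw(G) = 2.

Treewidth 2.
Bags: B1 = {0, 1, 4}  B2 = {0, 1, 5}  B3 = {1, 3, 5}  B4 = {2, 3, 5}
Tree: B1–B2, B2–B3, B3–B4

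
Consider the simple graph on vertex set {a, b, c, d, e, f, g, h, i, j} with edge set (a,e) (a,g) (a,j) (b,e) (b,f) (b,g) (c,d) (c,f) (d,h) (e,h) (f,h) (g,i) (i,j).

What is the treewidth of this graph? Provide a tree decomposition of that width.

The largest bag has 3 vertices, giving width 2; this decomposition certifies tw(G) ≤ 2. Since c–d–h–f–c is a cycle in G, G is not acyclic. Forests are exactly the graphs of treewidth ≤ 1, so tw(G) ≥ 2. Therefore the treewidth is 2.

Treewidth 2.
Bags: B1 = {c, d, f}  B2 = {d, f, h}  B3 = {b, f, h}  B4 = {b, e, h}  B5 = {b, e, g}  B6 = {a, e, g}  B7 = {a, g, i}  B8 = {a, i, j}
Tree: B1–B2, B2–B3, B3–B4, B4–B5, B5–B6, B6–B7, B7–B8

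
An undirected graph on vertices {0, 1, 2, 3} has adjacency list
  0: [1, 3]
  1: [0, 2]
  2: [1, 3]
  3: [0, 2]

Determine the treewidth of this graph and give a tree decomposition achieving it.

The largest bag has 3 vertices, giving width 2; this decomposition certifies tw(G) ≤ 2. The edges 3–2–1–0–3 form a cycle, so G is not a tree and its treewidth is at least 2. The upper and lower bounds meet at 2, so that is the treewidth.

Treewidth 2.
One optimal decomposition is:
Bags: B1 = {1, 2, 3}  B2 = {0, 1, 3}
Tree: B1–B2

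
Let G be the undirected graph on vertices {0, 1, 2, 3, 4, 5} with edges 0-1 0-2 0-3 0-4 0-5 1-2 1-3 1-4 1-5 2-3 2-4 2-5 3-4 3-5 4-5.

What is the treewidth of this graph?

5

A width-5 tree decomposition is:
Bags: B1 = {0, 1, 2, 3, 4, 5}
Tree: (single bag)
A single bag containing all 6 vertices is trivially a valid decomposition of width 5. For the lower bound, the 6 vertices {0, 1, 2, 3, 4, 5} are pairwise adjacent, and any tree decomposition puts a clique entirely inside one bag — forcing width ≥ 5. Hence tw(G) = 5 exactly.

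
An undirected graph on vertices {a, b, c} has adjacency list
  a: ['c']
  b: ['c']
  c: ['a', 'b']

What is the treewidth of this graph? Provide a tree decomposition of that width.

The largest bag has 2 vertices, giving width 1; this decomposition certifies tw(G) ≤ 1. Since G has at least one edge (e.g. c–a), it is not an edgeless graph, so tw(G) ≥ 1. Therefore the treewidth is 1.

Treewidth 1.
One optimal decomposition is:
Bags: B1 = {a, c}  B2 = {b, c}
Tree: B1–B2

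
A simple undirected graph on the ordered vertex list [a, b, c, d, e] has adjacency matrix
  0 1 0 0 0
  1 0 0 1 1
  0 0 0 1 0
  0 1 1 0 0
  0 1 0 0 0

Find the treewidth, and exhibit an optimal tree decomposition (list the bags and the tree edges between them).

Treewidth 1.
One optimal decomposition is:
Bags: B1 = {b, e}  B2 = {a, b}  B3 = {b, d}  B4 = {c, d}
Tree: B1–B2, B2–B3, B3–B4

Every bag has size at most 2, so the width is 2 − 1 = 1 and tw(G) ≤ 1. Any graph with an edge has treewidth ≥ 1, and G has the edge b–e. The upper and lower bounds meet at 1, so that is the treewidth.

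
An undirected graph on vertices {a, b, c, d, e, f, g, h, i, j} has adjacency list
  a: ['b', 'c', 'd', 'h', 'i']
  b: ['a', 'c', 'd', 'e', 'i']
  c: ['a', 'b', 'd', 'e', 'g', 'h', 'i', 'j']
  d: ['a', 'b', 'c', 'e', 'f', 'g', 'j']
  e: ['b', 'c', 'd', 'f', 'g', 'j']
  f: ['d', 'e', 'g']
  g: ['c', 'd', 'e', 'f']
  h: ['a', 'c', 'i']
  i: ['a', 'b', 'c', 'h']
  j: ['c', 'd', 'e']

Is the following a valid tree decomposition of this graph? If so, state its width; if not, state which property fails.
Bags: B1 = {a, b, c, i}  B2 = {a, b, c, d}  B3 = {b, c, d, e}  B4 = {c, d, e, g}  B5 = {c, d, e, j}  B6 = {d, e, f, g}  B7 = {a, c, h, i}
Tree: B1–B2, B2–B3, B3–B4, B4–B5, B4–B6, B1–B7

Every vertex of G appears in some bag (union = {a, b, c, d, e, f, g, h, i, j}); every edge is covered by a bag; and for each vertex v the set of bags containing v is connected in the bag tree. The decomposition is therefore valid. The largest bag has 4 vertices, so the width is 3.

Yes; width 3.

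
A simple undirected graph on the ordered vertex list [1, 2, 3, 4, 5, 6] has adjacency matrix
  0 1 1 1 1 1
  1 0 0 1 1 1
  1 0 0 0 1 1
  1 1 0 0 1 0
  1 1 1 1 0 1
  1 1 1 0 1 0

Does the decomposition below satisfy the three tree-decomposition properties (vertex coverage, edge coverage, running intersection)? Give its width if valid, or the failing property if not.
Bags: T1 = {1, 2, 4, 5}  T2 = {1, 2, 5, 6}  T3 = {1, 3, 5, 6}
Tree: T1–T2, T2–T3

Yes; width 3.

Vertex coverage: the bags together contain {1, 2, 3, 4, 5, 6}, the full vertex set. Edge coverage: each edge of G has both endpoints in at least one bag. Running intersection: for every vertex, the bags containing it form a connected subtree. All three properties hold, so this is a valid tree decomposition of width max|bag| − 1 = 3, and hence tw(G) ≤ 3.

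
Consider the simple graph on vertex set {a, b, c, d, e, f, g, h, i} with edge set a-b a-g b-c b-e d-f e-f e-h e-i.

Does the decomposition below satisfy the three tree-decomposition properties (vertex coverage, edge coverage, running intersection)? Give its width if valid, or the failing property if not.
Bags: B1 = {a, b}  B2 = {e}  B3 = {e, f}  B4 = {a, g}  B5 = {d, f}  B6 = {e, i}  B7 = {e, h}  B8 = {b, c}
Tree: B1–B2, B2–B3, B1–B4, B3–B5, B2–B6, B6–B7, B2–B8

A tree decomposition must satisfy three properties: every vertex lies in some bag; for every edge, both endpoints lie together in some bag; and for every vertex, the bags containing it form a connected subtree. Here edge (b,e) lies in no bag, so the decomposition is invalid.

No — edge (b,e) lies in no bag.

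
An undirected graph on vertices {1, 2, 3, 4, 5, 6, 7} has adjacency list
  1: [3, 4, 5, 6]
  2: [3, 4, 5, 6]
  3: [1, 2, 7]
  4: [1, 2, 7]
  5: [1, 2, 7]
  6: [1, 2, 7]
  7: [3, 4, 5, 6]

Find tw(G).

3

A width-3 tree decomposition is:
Bags: B1 = {1, 2, 3, 7}  B2 = {1, 2, 5, 7}  B3 = {1, 2, 6, 7}  B4 = {1, 2, 4, 7}
Tree: B1–B2, B2–B3, B3–B4
Every bag has size at most 4, so the width is 4 − 1 = 3 and tw(G) ≤ 3. For the lower bound: the 4 vertex sets {3,7}, {2,5}, {1}, {6} are disjoint, each induces a connected subgraph, and every pair is joined by at least one edge of G. Contracting each set to a single vertex therefore yields K_{4} as a minor, and since treewidth is minor-monotone, tw(G) ≥ tw(K_{4}) = 3. Therefore the treewidth is 3.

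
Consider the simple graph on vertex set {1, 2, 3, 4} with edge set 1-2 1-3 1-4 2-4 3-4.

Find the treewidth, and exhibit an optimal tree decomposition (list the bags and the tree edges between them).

Each bag holds 3 vertices, so the decomposition has width 2, which upper-bounds the treewidth. For the lower bound, the 3 vertices {1, 2, 4} are pairwise adjacent, and any tree decomposition puts a clique entirely inside one bag — forcing width ≥ 2. Combining the bounds, tw(G) = 2.

Treewidth 2.
Bags: B1 = {1, 3, 4}  B2 = {1, 2, 4}
Tree: B1–B2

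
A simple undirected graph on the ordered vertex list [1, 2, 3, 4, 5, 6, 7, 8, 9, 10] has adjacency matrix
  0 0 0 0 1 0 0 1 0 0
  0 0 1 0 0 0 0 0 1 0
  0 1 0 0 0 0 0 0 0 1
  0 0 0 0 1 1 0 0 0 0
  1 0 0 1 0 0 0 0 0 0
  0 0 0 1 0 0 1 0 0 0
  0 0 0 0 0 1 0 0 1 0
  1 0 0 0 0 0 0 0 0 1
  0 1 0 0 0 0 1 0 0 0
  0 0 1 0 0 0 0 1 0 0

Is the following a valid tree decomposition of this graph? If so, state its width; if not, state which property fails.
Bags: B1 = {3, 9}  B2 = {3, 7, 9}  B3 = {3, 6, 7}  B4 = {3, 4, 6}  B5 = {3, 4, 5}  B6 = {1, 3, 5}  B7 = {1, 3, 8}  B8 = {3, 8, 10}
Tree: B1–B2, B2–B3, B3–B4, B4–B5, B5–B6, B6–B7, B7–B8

No — vertex 2 appears in no bag.

A tree decomposition must satisfy three properties: every vertex lies in some bag; for every edge, both endpoints lie together in some bag; and for every vertex, the bags containing it form a connected subtree. Here vertex 2 appears in no bag, so the decomposition is invalid.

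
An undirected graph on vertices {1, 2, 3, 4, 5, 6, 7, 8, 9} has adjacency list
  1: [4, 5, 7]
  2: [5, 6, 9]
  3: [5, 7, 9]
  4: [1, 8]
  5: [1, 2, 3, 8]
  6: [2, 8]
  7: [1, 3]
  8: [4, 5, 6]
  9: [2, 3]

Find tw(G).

3

A width-3 tree decomposition is:
Bags: B1 = {2, 3, 6, 9}  B2 = {2, 3, 5, 6}  B3 = {3, 5, 6, 8}  B4 = {3, 5, 7, 8}  B5 = {1, 5, 7, 8}  B6 = {1, 4, 7, 8}
Tree: B1–B2, B2–B3, B3–B4, B4–B5, B5–B6
The largest bag has 4 vertices, giving width 3; this decomposition certifies tw(G) ≤ 3. For the lower bound: the 4 vertex sets {2,6,9}, {3}, {5}, {1,4,7,8} are disjoint, each induces a connected subgraph, and every pair is joined by at least one edge of G. Contracting each set to a single vertex therefore yields K_{4} as a minor, and since treewidth is minor-monotone, tw(G) ≥ tw(K_{4}) = 3. The upper and lower bounds meet at 3, so that is the treewidth.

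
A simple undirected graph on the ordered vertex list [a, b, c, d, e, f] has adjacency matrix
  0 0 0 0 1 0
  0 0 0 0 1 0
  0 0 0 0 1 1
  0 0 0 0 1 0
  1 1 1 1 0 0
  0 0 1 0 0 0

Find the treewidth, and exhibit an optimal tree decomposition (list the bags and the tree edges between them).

Each bag holds 2 vertices, so the decomposition has width 1, which upper-bounds the treewidth. Any graph with an edge has treewidth ≥ 1, and G has the edge e–c. Combining the bounds, tw(G) = 1.

Treewidth 1.
One optimal decomposition is:
Bags: B1 = {c, e}  B2 = {a, e}  B3 = {c, f}  B4 = {b, e}  B5 = {d, e}
Tree: B1–B2, B1–B3, B2–B4, B4–B5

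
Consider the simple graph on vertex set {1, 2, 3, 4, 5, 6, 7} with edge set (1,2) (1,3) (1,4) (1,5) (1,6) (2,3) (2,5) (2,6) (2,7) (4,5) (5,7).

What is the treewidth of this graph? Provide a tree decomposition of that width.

Treewidth 2.
Bags: B1 = {1, 2, 5}  B2 = {1, 4, 5}  B3 = {1, 2, 3}  B4 = {2, 5, 7}  B5 = {1, 2, 6}
Tree: B1–B2, B1–B3, B1–B4, B1–B5

The largest bag has 3 vertices, giving width 2; this decomposition certifies tw(G) ≤ 2. On the other hand G contains the 3-clique {1, 2, 3}. A clique must lie in a single bag of any decomposition, so no decomposition can have width below 2. Therefore the treewidth is 2.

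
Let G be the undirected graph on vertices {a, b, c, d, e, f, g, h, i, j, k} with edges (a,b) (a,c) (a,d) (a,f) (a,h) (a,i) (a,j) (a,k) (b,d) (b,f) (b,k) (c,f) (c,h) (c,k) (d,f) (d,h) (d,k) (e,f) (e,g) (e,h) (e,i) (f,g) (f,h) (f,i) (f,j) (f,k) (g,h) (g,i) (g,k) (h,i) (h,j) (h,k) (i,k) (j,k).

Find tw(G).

A width-4 tree decomposition is:
Bags: B1 = {a, d, f, h, k}  B2 = {a, b, d, f, k}  B3 = {a, c, f, h, k}  B4 = {a, f, h, j, k}  B5 = {a, f, h, i, k}  B6 = {f, g, h, i, k}  B7 = {e, f, g, h, i}
Tree: B1–B2, B1–B3, B3–B4, B1–B5, B5–B6, B6–B7
The largest bag has 5 vertices, giving width 4; this decomposition certifies tw(G) ≤ 4. For the lower bound, the 5 vertices {e, f, g, h, i} are pairwise adjacent, and any tree decomposition puts a clique entirely inside one bag — forcing width ≥ 4. Therefore the treewidth is 4.

4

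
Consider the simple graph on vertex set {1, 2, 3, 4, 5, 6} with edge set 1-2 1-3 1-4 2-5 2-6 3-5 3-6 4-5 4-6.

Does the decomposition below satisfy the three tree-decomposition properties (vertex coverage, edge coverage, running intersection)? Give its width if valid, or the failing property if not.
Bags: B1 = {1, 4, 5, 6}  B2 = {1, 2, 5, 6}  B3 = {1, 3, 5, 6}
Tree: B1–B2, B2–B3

Yes; width 3.

Every vertex of G appears in some bag (union = {1, 2, 3, 4, 5, 6}); every edge is covered by a bag; and for each vertex v the set of bags containing v is connected in the bag tree. The decomposition is therefore valid. The largest bag has 4 vertices, so the width is 3.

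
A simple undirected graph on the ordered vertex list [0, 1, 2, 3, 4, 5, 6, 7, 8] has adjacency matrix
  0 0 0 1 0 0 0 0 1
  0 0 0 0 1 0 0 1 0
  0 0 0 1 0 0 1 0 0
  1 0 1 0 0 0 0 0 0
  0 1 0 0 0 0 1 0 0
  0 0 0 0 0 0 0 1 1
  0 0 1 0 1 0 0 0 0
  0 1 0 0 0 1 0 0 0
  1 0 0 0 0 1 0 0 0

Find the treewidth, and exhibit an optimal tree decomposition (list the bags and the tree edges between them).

Treewidth 2.
Bags: B1 = {1, 4, 6}  B2 = {1, 6, 7}  B3 = {5, 6, 7}  B4 = {5, 6, 8}  B5 = {0, 6, 8}  B6 = {0, 3, 6}  B7 = {2, 3, 6}
Tree: B1–B2, B2–B3, B3–B4, B4–B5, B5–B6, B6–B7

Every bag has size at most 3, so the width is 3 − 1 = 2 and tw(G) ≤ 2. Since 6–4–1–7–5–8–0–3–2–6 is a cycle in G, G is not acyclic. Forests are exactly the graphs of treewidth ≤ 1, so tw(G) ≥ 2. The upper and lower bounds meet at 2, so that is the treewidth.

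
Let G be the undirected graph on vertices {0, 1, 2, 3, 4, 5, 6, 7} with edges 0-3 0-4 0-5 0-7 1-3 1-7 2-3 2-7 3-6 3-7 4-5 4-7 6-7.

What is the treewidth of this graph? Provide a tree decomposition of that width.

Each bag holds 3 vertices, so the decomposition has width 2, which upper-bounds the treewidth. On the other hand G contains the 3-clique {0, 4, 5}. A clique must lie in a single bag of any decomposition, so no decomposition can have width below 2. Hence tw(G) = 2 exactly.

Treewidth 2.
Bags: B1 = {0, 3, 7}  B2 = {2, 3, 7}  B3 = {0, 4, 7}  B4 = {3, 6, 7}  B5 = {1, 3, 7}  B6 = {0, 4, 5}
Tree: B1–B2, B1–B3, B1–B4, B1–B5, B3–B6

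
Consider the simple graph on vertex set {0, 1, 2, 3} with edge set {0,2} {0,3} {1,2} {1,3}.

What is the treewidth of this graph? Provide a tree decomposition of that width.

Each bag holds 3 vertices, so the decomposition has width 2, which upper-bounds the treewidth. Since 2–1–3–0–2 is a cycle in G, G is not acyclic. Forests are exactly the graphs of treewidth ≤ 1, so tw(G) ≥ 2. Therefore the treewidth is 2.

Treewidth 2.
One such decomposition:
Bags: B1 = {1, 2, 3}  B2 = {0, 2, 3}
Tree: B1–B2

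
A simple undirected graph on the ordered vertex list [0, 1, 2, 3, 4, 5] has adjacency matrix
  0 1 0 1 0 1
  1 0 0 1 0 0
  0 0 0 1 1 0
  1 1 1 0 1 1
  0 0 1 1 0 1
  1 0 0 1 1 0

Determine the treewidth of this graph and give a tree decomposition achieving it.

Treewidth 2.
One optimal decomposition is:
Bags: B1 = {3, 4, 5}  B2 = {0, 3, 5}  B3 = {0, 1, 3}  B4 = {2, 3, 4}
Tree: B1–B2, B2–B3, B1–B4

Every bag has size at most 3, so the width is 3 − 1 = 2 and tw(G) ≤ 2. Conversely, {0, 1, 3} is a clique of size 3, and the vertices of any clique must share a bag in every tree decomposition; so some bag has ≥ 3 vertices and tw(G) ≥ 2. Combining the bounds, tw(G) = 2.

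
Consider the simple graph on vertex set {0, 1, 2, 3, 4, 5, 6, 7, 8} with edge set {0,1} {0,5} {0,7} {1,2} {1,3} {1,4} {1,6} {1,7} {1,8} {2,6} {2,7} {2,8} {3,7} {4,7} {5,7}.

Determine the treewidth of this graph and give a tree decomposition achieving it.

Every bag has size at most 3, so the width is 3 − 1 = 2 and tw(G) ≤ 2. For the lower bound, the 3 vertices {1, 2, 8} are pairwise adjacent, and any tree decomposition puts a clique entirely inside one bag — forcing width ≥ 2. Therefore the treewidth is 2.

Treewidth 2.
Bags: B1 = {0, 1, 7}  B2 = {0, 5, 7}  B3 = {1, 2, 7}  B4 = {1, 2, 6}  B5 = {1, 4, 7}  B6 = {1, 3, 7}  B7 = {1, 2, 8}
Tree: B1–B2, B1–B3, B3–B4, B3–B5, B1–B6, B4–B7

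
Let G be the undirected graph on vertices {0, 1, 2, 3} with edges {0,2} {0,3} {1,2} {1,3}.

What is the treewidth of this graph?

A width-2 tree decomposition is:
Bags: B1 = {1, 2, 3}  B2 = {0, 2, 3}
Tree: B1–B2
The largest bag has 3 vertices, giving width 2; this decomposition certifies tw(G) ≤ 2. For the lower bound, G contains the cycle 3–1–2–0–3, so G is not a forest; only forests have treewidth ≤ 1, hence tw(G) ≥ 2. Therefore the treewidth is 2.

2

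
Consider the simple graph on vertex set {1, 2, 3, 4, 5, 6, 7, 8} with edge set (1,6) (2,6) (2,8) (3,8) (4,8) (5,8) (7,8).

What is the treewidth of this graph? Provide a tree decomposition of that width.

Treewidth 1.
One optimal decomposition is:
Bags: B1 = {3, 8}  B2 = {7, 8}  B3 = {2, 8}  B4 = {2, 6}  B5 = {4, 8}  B6 = {5, 8}  B7 = {1, 6}
Tree: B1–B2, B2–B3, B3–B4, B3–B5, B1–B6, B4–B7

The largest bag has 2 vertices, giving width 1; this decomposition certifies tw(G) ≤ 1. Since G has at least one edge (e.g. 3–8), it is not an edgeless graph, so tw(G) ≥ 1. Hence tw(G) = 1 exactly.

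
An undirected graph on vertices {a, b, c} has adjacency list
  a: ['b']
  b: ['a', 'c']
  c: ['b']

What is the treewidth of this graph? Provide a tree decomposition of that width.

Treewidth 1.
One such decomposition:
Bags: B1 = {a, b}  B2 = {b, c}
Tree: B1–B2

Each bag holds 2 vertices, so the decomposition has width 1, which upper-bounds the treewidth. Any graph with an edge has treewidth ≥ 1, and G has the edge b–a. Therefore the treewidth is 1.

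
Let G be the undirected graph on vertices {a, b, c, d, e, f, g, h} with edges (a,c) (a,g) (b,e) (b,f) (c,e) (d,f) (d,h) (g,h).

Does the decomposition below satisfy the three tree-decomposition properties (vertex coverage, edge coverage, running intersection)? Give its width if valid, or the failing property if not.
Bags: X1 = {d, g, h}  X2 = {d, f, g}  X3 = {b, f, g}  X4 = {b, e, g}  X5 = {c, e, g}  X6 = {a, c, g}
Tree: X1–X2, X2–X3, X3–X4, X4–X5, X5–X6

Vertex coverage: the bags together contain {a, b, c, d, e, f, g, h}, the full vertex set. Edge coverage: each edge of G has both endpoints in at least one bag. Running intersection: for every vertex, the bags containing it form a connected subtree. All three properties hold, so this is a valid tree decomposition of width max|bag| − 1 = 2, and hence tw(G) ≤ 2.

Yes; width 2.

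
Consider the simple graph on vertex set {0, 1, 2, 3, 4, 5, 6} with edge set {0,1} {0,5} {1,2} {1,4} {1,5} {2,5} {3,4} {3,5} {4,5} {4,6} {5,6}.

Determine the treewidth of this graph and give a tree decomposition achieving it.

Treewidth 2.
One optimal decomposition is:
Bags: B1 = {1, 4, 5}  B2 = {1, 2, 5}  B3 = {0, 1, 5}  B4 = {4, 5, 6}  B5 = {3, 4, 5}
Tree: B1–B2, B2–B3, B1–B4, B4–B5

Each bag holds 3 vertices, so the decomposition has width 2, which upper-bounds the treewidth. For the lower bound, the 3 vertices {0, 1, 5} are pairwise adjacent, and any tree decomposition puts a clique entirely inside one bag — forcing width ≥ 2. Therefore the treewidth is 2.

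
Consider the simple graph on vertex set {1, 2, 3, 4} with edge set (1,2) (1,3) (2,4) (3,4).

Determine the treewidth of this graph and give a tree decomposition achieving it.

Treewidth 2.
Bags: B1 = {1, 2, 3}  B2 = {2, 3, 4}
Tree: B1–B2

The largest bag has 3 vertices, giving width 2; this decomposition certifies tw(G) ≤ 2. The edges 3–1–2–4–3 form a cycle, so G is not a tree and its treewidth is at least 2. Combining the bounds, tw(G) = 2.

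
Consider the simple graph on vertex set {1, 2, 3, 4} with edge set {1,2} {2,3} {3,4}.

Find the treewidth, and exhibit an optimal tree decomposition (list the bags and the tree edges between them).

The largest bag has 2 vertices, giving width 1; this decomposition certifies tw(G) ≤ 1. Any graph with an edge has treewidth ≥ 1, and G has the edge 3–2. Therefore the treewidth is 1.

Treewidth 1.
Bags: B1 = {2, 3}  B2 = {3, 4}  B3 = {1, 2}
Tree: B1–B2, B1–B3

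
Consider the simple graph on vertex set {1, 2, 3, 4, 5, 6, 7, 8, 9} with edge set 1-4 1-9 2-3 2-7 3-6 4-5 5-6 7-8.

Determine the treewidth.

A width-1 tree decomposition is:
Bags: B1 = {7, 8}  B2 = {2, 7}  B3 = {2, 3}  B4 = {3, 6}  B5 = {5, 6}  B6 = {4, 5}  B7 = {1, 4}  B8 = {1, 9}
Tree: B1–B2, B2–B3, B3–B4, B4–B5, B5–B6, B6–B7, B7–B8
Each bag holds 2 vertices, so the decomposition has width 1, which upper-bounds the treewidth. G has an edge, so its treewidth is at least 1. Therefore the treewidth is 1.

1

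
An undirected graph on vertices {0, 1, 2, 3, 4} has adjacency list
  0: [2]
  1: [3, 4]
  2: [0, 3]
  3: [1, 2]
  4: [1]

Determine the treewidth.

1

A width-1 tree decomposition is:
Bags: B1 = {0, 2}  B2 = {2, 3}  B3 = {1, 3}  B4 = {1, 4}
Tree: B1–B2, B2–B3, B3–B4
The largest bag has 2 vertices, giving width 1; this decomposition certifies tw(G) ≤ 1. Any graph with an edge has treewidth ≥ 1, and G has the edge 0–2. Combining the bounds, tw(G) = 1.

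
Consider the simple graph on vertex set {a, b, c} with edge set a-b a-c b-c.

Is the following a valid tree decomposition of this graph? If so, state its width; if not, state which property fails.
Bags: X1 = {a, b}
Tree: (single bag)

A tree decomposition must satisfy three properties: every vertex lies in some bag; for every edge, both endpoints lie together in some bag; and for every vertex, the bags containing it form a connected subtree. Here vertex c appears in no bag, so the decomposition is invalid.

No — vertex c appears in no bag.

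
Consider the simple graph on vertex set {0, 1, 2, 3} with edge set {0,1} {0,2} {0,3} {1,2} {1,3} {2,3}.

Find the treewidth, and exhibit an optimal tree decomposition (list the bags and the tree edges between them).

Treewidth 3.
One such decomposition:
Bags: B1 = {0, 1, 2, 3}
Tree: (single bag)

With just one bag of size 4, the width is 4 − 1 = 3, so tw(G) ≤ 3. Conversely, {0, 1, 2, 3} is a clique of size 4, and the vertices of any clique must share a bag in every tree decomposition; so some bag has ≥ 4 vertices and tw(G) ≥ 3. Hence tw(G) = 3 exactly.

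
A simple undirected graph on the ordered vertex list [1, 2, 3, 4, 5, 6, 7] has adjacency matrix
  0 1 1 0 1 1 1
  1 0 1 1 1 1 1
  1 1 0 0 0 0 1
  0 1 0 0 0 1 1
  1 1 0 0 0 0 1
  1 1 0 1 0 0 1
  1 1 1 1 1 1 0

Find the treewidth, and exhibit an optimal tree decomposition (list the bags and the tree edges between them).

The largest bag has 4 vertices, giving width 3; this decomposition certifies tw(G) ≤ 3. On the other hand G contains the 4-clique {1, 2, 3, 7}. A clique must lie in a single bag of any decomposition, so no decomposition can have width below 3. Combining the bounds, tw(G) = 3.

Treewidth 3.
One optimal decomposition is:
Bags: B1 = {1, 2, 6, 7}  B2 = {2, 4, 6, 7}  B3 = {1, 2, 3, 7}  B4 = {1, 2, 5, 7}
Tree: B1–B2, B1–B3, B1–B4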